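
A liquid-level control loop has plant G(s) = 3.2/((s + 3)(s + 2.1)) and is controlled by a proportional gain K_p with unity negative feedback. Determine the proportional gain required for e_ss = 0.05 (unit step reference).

K_p = 37.4

Steady-state error for a unit step on this type-0 loop is 1/(1 + K_p·G(0)).
G(0) = 0.5079. Require 1/(1 + K_p·0.5079) = 0.05, so 1 + 0.5079·K_p = 20.
K_p = (20 − 1)/0.5079 = 37.4.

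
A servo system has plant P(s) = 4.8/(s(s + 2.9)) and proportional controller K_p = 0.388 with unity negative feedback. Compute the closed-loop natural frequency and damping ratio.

ω_n = 1.36 rad/s, ζ = 1.06

With unity feedback the closed-loop characteristic equation is s² + 2.9s + 0.388·4.8 = s² + 2.9s + 1.862 = 0.
Matching s² + 2ζω_n s + ω_n²: ω_n = √1.862 = 1.365 rad/s and 2ζω_n = 2.9, so ζ = 2.9/(2·1.365) = 1.06.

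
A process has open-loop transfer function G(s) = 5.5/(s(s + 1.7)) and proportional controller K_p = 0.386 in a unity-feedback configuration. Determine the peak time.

T_p = 2.65 s

From 1 + K_pG(s) = 0: s² + 1.7s + 2.123 = 0 ⇒ ω_n = 1.457, ζ = 0.5834.
Damped frequency ω_d = ω_n√(1−ζ²) = 1.183 rad/s, so peak time T_p = π/ω_d = 2.65 s.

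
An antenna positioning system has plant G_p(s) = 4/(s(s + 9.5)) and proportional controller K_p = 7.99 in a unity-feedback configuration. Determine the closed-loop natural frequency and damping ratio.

ω_n = 5.65 rad/s, ζ = 0.84

1 + K_p·G_p(s) = 0 gives s² + 9.5s + 31.96 = 0.
So ω_n² = 31.96 ⇒ ω_n = 5.653 rad/s, and ζ = 9.5/(2ω_n) = 0.84.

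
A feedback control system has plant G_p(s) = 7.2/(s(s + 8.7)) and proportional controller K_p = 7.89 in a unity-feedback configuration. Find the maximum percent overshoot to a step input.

The closed-loop denominator s² + 8.7s + 56.81 gives ω_n = √56.81 = 7.537 and ζ = 8.7/(2ω_n) = 0.5771.
%OS = 100·exp(−πζ/√(1−ζ²)) = 100·exp(−π·0.5771/√0.6669) = 10.9%.

10.9%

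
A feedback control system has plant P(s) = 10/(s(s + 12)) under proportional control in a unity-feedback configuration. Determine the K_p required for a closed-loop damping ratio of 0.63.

Closed-loop characteristic equation: s² + 12s + K_p·10 = 0.
So ω_n = √(10K_p) and 2ζω_n = 12, giving ζ = 12/(2√(10K_p)).
Setting ζ = 0.63: √(10K_p) = 12/(2·0.63) = 9.524, so K_p = 90.7/10 = 9.07.

K_p = 9.07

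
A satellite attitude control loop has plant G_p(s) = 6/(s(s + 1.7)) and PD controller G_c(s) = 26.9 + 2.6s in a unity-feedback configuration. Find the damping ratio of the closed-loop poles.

Forward path: (26.9 + 2.6s)·6/(s(s+1.7)). The closed-loop characteristic equation is s² + (1.7 + 6·2.6)s + 6·26.9 = 0.
That is s² + 17.3s + 161.4 = 0, so ω_n = 12.7 rad/s and ζ = 17.3/(2·12.7) = 0.6809.

ζ = 0.681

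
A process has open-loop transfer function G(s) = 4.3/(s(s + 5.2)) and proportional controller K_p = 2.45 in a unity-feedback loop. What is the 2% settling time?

The closed-loop denominator s² + 5.2s + 10.54 gives ω_n = √10.54 = 3.246 and ζ = 5.2/(2ω_n) = 0.801.
2% settling time T_s ≈ 4/(ζω_n) = 4/2.6 = 1.54 s.

T_s ≈ 1.54 s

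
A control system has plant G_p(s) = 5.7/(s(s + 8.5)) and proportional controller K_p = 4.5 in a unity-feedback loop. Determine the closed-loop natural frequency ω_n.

1 + K_p·G_p(s) = 0 gives s² + 8.5s + 25.65 = 0.
So ω_n² = 25.65 ⇒ ω_n = 5.065 rad/s, and ζ = 8.5/(2ω_n) = 0.839.

ω_n = 5.06 rad/s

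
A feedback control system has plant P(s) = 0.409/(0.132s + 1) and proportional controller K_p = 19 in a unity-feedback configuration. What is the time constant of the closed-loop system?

Closed loop: T(s) = K_p·P/(1+K_p·P) = 7.771/(0.132s + 1 + 7.771), with pole at s = −(1 + 7.771)/0.132 = −66.45.
Closed-loop time constant τ = 1/66.45 = 0.015 s.

τ = 0.015 s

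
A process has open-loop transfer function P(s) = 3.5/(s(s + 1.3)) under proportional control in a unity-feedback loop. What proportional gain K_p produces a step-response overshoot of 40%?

K_p = 1.54

From %OS = 100·exp(−πζ/√(1−ζ²)) = 40%, ζ = −ln(0.4)/√(π²+ln²(0.4)) = 0.28.
Characteristic equation s² + 1.3s + 3.5K_p = 0 gives ζ = 1.3/(2√(3.5K_p)).
Setting ζ = 0.28: √(3.5K_p) = 1.3/(2·0.28) = 2.321, so K_p = 5.389/3.5 = 1.54.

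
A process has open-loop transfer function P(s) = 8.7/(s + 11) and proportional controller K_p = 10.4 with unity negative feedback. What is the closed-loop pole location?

Closed-loop transfer function: T(s) = K_p·P(s)/(1 + K_p·P(s)) = 90.48/(s + 11 + 90.48) = 90.48/(s + 101.5).
The closed-loop pole is at s = −101.5.

s = -101.5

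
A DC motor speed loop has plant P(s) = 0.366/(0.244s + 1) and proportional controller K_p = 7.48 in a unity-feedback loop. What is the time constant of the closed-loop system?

Closed loop: T(s) = K_p·P/(1+K_p·P) = 2.738/(0.244s + 1 + 2.738), with pole at s = −(1 + 2.738)/0.244 = −15.32.
Closed-loop time constant τ = 1/15.32 = 0.0653 s.

τ = 0.0653 s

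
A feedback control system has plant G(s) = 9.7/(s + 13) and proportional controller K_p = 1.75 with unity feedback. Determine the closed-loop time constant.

τ = 0.0334 s

Closed-loop transfer function: T(s) = K_p·G(s)/(1 + K_p·G(s)) = 16.97/(s + 13 + 16.97) = 16.97/(s + 29.97).
Time constant τ = 1/29.97 = 0.0334 s.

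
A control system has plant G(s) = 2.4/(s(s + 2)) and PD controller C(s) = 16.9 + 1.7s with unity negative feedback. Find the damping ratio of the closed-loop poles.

ζ = 0.477

Forward path: (16.9 + 1.7s)·2.4/(s(s+2)). The closed-loop characteristic equation is s² + (2 + 2.4·1.7)s + 2.4·16.9 = 0.
That is s² + 6.08s + 40.56 = 0, so ω_n = 6.369 rad/s and ζ = 6.08/(2·6.369) = 0.4773.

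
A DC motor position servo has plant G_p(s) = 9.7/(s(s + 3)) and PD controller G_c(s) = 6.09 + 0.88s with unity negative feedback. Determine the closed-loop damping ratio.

Forward path: (6.09 + 0.88s)·9.7/(s(s+3)). The closed-loop characteristic equation is s² + (3 + 9.7·0.88)s + 9.7·6.09 = 0.
That is s² + 11.54s + 59.07 = 0, so ω_n = 7.686 rad/s and ζ = 11.54/(2·7.686) = 0.7505.

ζ = 0.75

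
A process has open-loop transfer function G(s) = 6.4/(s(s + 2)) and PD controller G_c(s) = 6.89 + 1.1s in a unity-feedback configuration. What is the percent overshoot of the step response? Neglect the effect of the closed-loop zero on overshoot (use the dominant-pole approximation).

5.4%

Forward path: (6.89 + 1.1s)·6.4/(s(s+2)). The closed-loop characteristic equation is s² + (2 + 6.4·1.1)s + 6.4·6.89 = 0.
That is s² + 9.04s + 44.1 = 0, so ω_n = 6.64 rad/s and ζ = 9.04/(2·6.64) = 0.6807.
%OS = 100·exp(−πζ/√(1−ζ²)) = 5.4%.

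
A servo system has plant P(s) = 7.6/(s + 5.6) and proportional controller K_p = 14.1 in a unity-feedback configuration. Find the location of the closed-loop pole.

Closed-loop transfer function: T(s) = K_p·P(s)/(1 + K_p·P(s)) = 107.2/(s + 5.6 + 107.2) = 107.2/(s + 112.8).
The closed-loop pole is at s = −112.8.

s = -112.8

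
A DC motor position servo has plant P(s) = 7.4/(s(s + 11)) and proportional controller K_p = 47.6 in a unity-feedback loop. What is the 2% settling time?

The closed-loop denominator s² + 11s + 352.2 gives ω_n = √352.2 = 18.77 and ζ = 11/(2ω_n) = 0.2931.
2% settling time T_s ≈ 4/(ζω_n) = 4/5.5 = 0.727 s.

T_s ≈ 0.727 s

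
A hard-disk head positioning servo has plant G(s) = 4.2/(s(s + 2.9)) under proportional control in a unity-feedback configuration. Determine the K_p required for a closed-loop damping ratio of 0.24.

Closed-loop characteristic equation: s² + 2.9s + K_p·4.2 = 0.
So ω_n = √(4.2K_p) and 2ζω_n = 2.9, giving ζ = 2.9/(2√(4.2K_p)).
Setting ζ = 0.24: √(4.2K_p) = 2.9/(2·0.24) = 6.042, so K_p = 36.5/4.2 = 8.69.

K_p = 8.69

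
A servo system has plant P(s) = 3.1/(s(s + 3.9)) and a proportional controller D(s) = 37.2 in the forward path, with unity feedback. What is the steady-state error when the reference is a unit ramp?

0.0338

The loop has one pole at the origin (type 1). Velocity error constant K_v = lim_{s→0} s·D(s)P(s) = 37.2·3.1/3.9 = 29.57.
Steady-state error to a unit ramp: e_ss = 1/K_v = 0.0338.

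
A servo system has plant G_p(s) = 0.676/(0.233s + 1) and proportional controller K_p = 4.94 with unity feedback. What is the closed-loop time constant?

τ = 0.0537 s

Closed loop: T(s) = K_p·G_p/(1+K_p·G_p) = 3.339/(0.233s + 1 + 3.339), with pole at s = −(1 + 3.339)/0.233 = −18.62.
Closed-loop time constant τ = 1/18.62 = 0.0537 s.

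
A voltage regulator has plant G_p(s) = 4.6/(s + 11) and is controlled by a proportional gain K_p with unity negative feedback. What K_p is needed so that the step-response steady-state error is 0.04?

K_p = 57.4

The loop is type 0, so e_ss(step) = 1/(1 + K_pos) with K_pos = K_p·G_p(0).
G_p(0) = 0.4182. Require 1/(1 + K_p·0.4182) = 0.04, so 1 + 0.4182·K_p = 25.
K_p = (25 − 1)/0.4182 = 57.4.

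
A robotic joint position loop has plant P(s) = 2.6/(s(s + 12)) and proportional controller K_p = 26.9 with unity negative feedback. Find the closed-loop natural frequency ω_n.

ω_n = 8.36 rad/s

1 + K_p·P(s) = 0 gives s² + 12s + 69.94 = 0.
Matching s² + 2ζω_n s + ω_n²: ω_n = √69.94 = 8.363 rad/s and 2ζω_n = 12, so ζ = 12/(2·8.363) = 0.717.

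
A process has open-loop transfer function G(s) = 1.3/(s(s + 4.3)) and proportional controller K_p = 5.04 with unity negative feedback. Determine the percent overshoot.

The closed-loop denominator s² + 4.3s + 6.552 gives ω_n = √6.552 = 2.56 and ζ = 4.3/(2ω_n) = 0.8399.
%OS = 100·exp(−πζ/√(1−ζ²)) = 100·exp(−π·0.8399/√0.2945) = 0.773%.

0.773%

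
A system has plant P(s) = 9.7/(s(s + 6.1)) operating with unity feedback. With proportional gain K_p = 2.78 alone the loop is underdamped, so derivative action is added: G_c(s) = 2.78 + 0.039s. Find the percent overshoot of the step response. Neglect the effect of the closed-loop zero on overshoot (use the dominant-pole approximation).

8.15%

Forward path: (2.78 + 0.039s)·9.7/(s(s+6.1)). The closed-loop characteristic equation is s² + (6.1 + 9.7·0.039)s + 9.7·2.78 = 0.
That is s² + 6.478s + 26.97 = 0, so ω_n = 5.193 rad/s and ζ = 6.478/(2·5.193) = 0.6238.
%OS = 100·exp(−πζ/√(1−ζ²)) = 8.15%.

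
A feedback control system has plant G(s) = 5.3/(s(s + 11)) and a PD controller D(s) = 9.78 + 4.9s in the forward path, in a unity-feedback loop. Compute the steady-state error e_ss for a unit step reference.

0

The open loop D(s)G(s) has a pole at the origin (type 1), so the static position error constant is infinite and e_ss = 1/(1+∞) = 0.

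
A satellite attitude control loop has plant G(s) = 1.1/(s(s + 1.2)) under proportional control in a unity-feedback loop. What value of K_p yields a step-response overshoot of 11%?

From %OS = 100·exp(−πζ/√(1−ζ²)) = 11%, ζ = −ln(0.11)/√(π²+ln²(0.11)) = 0.5749.
Characteristic equation s² + 1.2s + 1.1K_p = 0 gives ζ = 1.2/(2√(1.1K_p)).
Setting ζ = 0.5749: √(1.1K_p) = 1.2/(2·0.5749) = 1.044, so K_p = 1.089/1.1 = 0.99.

K_p = 0.99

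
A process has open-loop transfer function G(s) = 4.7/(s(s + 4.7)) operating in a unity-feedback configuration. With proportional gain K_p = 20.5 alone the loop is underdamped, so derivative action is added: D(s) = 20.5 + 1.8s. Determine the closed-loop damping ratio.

ζ = 0.67

Forward path: (20.5 + 1.8s)·4.7/(s(s+4.7)). The closed-loop characteristic equation is s² + (4.7 + 4.7·1.8)s + 4.7·20.5 = 0.
That is s² + 13.16s + 96.35 = 0, so ω_n = 9.816 rad/s and ζ = 13.16/(2·9.816) = 0.6703.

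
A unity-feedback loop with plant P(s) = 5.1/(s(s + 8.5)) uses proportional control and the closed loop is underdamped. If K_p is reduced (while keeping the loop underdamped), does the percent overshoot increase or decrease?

decrease

ζ = 8.5/(2√(5.1K_p)) rises as K_p falls; higher damping means less overshoot.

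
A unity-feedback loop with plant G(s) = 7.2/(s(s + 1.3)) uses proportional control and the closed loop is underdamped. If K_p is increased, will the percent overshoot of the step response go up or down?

increase

ζ = 1.3/(2√(7.2K_p)) decreases as K_p grows; lower damping means more overshoot.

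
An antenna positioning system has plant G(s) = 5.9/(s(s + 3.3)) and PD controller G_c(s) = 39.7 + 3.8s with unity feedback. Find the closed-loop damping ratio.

Forward path: (39.7 + 3.8s)·5.9/(s(s+3.3)). The closed-loop characteristic equation is s² + (3.3 + 5.9·3.8)s + 5.9·39.7 = 0.
That is s² + 25.72s + 234.2 = 0, so ω_n = 15.3 rad/s and ζ = 25.72/(2·15.3) = 0.8403.

ζ = 0.84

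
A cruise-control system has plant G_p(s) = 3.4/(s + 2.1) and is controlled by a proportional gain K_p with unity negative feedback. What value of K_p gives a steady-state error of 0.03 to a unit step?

K_p = 20

The loop is type 0, so e_ss(step) = 1/(1 + K_pos) with K_pos = K_p·G_p(0).
G_p(0) = 1.619. Require 1/(1 + K_p·1.619) = 0.03, so 1 + 1.619·K_p = 33.33.
K_p = (33.33 − 1)/1.619 = 20.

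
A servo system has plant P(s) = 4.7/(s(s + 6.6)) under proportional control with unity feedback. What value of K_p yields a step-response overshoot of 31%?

K_p = 19

From %OS = 100·exp(−πζ/√(1−ζ²)) = 31%, ζ = −ln(0.31)/√(π²+ln²(0.31)) = 0.3493.
Characteristic equation s² + 6.6s + 4.7K_p = 0 gives ζ = 6.6/(2√(4.7K_p)).
Setting ζ = 0.3493: √(4.7K_p) = 6.6/(2·0.3493) = 9.447, so K_p = 89.25/4.7 = 19.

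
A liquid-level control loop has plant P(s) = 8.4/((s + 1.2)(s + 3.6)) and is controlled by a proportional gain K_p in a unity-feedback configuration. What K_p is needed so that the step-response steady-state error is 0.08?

K_p = 5.91

Steady-state error for a unit step on this type-0 loop is 1/(1 + K_p·P(0)).
P(0) = 1.944. Require 1/(1 + K_p·1.944) = 0.08, so 1 + 1.944·K_p = 12.5.
K_p = (12.5 − 1)/1.944 = 5.91.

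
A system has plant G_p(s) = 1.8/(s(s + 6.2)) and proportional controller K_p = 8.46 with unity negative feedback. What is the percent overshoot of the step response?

Closed-loop characteristic equation: s² + 6.2s + 15.23 = 0, so ω_n = 3.902 rad/s and ζ = 6.2/(2·3.902) = 0.7944.
%OS = 100·exp(−πζ/√(1−ζ²)) = 100·exp(−π·0.7944/√0.3689) = 1.64%.

1.64%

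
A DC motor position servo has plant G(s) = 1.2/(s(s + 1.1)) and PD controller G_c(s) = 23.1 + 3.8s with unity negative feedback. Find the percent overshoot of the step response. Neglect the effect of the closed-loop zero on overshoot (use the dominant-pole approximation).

Forward path: (23.1 + 3.8s)·1.2/(s(s+1.1)). The closed-loop characteristic equation is s² + (1.1 + 1.2·3.8)s + 1.2·23.1 = 0.
That is s² + 5.66s + 27.72 = 0, so ω_n = 5.265 rad/s and ζ = 5.66/(2·5.265) = 0.5375.
%OS = 100·exp(−πζ/√(1−ζ²)) = 13.5%.

13.5%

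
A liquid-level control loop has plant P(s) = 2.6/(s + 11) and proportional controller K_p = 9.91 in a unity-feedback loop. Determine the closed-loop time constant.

Closed-loop transfer function: T(s) = K_p·P(s)/(1 + K_p·P(s)) = 25.77/(s + 11 + 25.77) = 25.77/(s + 36.77).
Time constant τ = 1/36.77 = 0.0272 s.

τ = 0.0272 s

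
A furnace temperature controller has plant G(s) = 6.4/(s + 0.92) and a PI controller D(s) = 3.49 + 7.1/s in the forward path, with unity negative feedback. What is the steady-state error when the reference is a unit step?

The open loop D(s)G(s) has a pole at the origin (type 1), so the static position error constant is infinite and e_ss = 1/(1+∞) = 0.

0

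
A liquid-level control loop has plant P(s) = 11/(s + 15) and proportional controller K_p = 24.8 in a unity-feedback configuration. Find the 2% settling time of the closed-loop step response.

Closed-loop transfer function: T(s) = K_p·P(s)/(1 + K_p·P(s)) = 272.8/(s + 15 + 272.8) = 272.8/(s + 287.8).
Time constant τ = 1/287.8 = 0.003475 s, so the 2% settling time is about 4τ = 0.0139 s.

T_s ≈ 0.0139 s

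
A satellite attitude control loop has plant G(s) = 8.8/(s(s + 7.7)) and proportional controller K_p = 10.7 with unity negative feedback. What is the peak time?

The closed-loop denominator s² + 7.7s + 94.16 gives ω_n = √94.16 = 9.704 and ζ = 7.7/(2ω_n) = 0.3968.
Damped frequency ω_d = ω_n√(1−ζ²) = 8.907 rad/s, so peak time T_p = π/ω_d = 0.353 s.

T_p = 0.353 s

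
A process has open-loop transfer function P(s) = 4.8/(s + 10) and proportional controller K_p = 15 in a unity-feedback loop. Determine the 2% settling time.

Closed-loop transfer function: T(s) = K_p·P(s)/(1 + K_p·P(s)) = 72/(s + 10 + 72) = 72/(s + 82).
Time constant τ = 1/82 = 0.0122 s, so the 2% settling time is about 4τ = 0.0488 s.

T_s ≈ 0.0488 s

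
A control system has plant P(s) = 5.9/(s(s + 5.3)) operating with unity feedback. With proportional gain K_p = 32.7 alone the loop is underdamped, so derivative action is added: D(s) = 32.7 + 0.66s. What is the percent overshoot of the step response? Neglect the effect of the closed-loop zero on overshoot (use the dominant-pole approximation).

Forward path: (32.7 + 0.66s)·5.9/(s(s+5.3)). The closed-loop characteristic equation is s² + (5.3 + 5.9·0.66)s + 5.9·32.7 = 0.
That is s² + 9.194s + 192.9 = 0, so ω_n = 13.89 rad/s and ζ = 9.194/(2·13.89) = 0.331.
%OS = 100·exp(−πζ/√(1−ζ²)) = 33.2%.

33.2%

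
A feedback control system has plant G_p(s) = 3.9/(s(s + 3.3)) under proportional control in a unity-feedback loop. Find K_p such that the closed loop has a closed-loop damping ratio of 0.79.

K_p = 1.12

Closed-loop characteristic equation: s² + 3.3s + K_p·3.9 = 0.
So ω_n = √(3.9K_p) and 2ζω_n = 3.3, giving ζ = 3.3/(2√(3.9K_p)).
Setting ζ = 0.79: √(3.9K_p) = 3.3/(2·0.79) = 2.089, so K_p = 4.362/3.9 = 1.12.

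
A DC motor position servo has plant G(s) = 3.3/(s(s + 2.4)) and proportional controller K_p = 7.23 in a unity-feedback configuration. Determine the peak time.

T_p = 0.664 s

The closed-loop denominator s² + 2.4s + 23.86 gives ω_n = √23.86 = 4.885 and ζ = 2.4/(2ω_n) = 0.2457.
Damped frequency ω_d = ω_n√(1−ζ²) = 4.735 rad/s, so peak time T_p = π/ω_d = 0.664 s.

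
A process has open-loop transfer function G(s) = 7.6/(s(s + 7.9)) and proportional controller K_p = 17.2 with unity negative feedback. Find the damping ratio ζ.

ζ = 0.345

1 + K_p·G(s) = 0 gives s² + 7.9s + 130.7 = 0.
So ω_n² = 130.7 ⇒ ω_n = 11.43 rad/s, and ζ = 7.9/(2ω_n) = 0.345.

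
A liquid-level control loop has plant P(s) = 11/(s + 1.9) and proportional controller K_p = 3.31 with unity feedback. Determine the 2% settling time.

Closed-loop transfer function: T(s) = K_p·P(s)/(1 + K_p·P(s)) = 36.41/(s + 1.9 + 36.41) = 36.41/(s + 38.31).
Time constant τ = 1/38.31 = 0.0261 s, so the 2% settling time is about 4τ = 0.104 s.

T_s ≈ 0.104 s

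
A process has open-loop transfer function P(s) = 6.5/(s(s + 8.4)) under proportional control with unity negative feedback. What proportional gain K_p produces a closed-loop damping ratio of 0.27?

K_p = 37.2

Closed-loop characteristic equation: s² + 8.4s + K_p·6.5 = 0.
So ω_n = √(6.5K_p) and 2ζω_n = 8.4, giving ζ = 8.4/(2√(6.5K_p)).
Setting ζ = 0.27: √(6.5K_p) = 8.4/(2·0.27) = 15.56, so K_p = 242/6.5 = 37.2.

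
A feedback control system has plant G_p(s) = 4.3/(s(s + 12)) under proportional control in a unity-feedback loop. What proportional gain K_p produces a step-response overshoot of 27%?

K_p = 56.6

From %OS = 100·exp(−πζ/√(1−ζ²)) = 27%, ζ = −ln(0.27)/√(π²+ln²(0.27)) = 0.3847.
Characteristic equation s² + 12s + 4.3K_p = 0 gives ζ = 12/(2√(4.3K_p)).
Setting ζ = 0.3847: √(4.3K_p) = 12/(2·0.3847) = 15.6, so K_p = 243.3/4.3 = 56.6.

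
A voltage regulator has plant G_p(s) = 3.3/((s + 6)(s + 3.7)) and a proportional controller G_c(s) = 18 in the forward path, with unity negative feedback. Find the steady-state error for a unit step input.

The loop is type 0. Static position error constant K_pos = G_c(0)·G_p(0) = 18·0.1486 = 2.676.
Steady-state error to a unit step: e_ss = 1/(1+K_pos) = 1/3.676 = 0.272.

0.272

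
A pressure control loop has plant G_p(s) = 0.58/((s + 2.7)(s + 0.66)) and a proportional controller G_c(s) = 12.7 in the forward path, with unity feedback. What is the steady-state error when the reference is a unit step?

0.195

The loop is type 0. Static position error constant K_pos = G_c(0)·G_p(0) = 12.7·0.3255 = 4.134.
Steady-state error to a unit step: e_ss = 1/(1+K_pos) = 1/5.134 = 0.195.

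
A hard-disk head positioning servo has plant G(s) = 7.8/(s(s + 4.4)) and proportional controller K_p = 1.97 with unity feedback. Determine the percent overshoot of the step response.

11.9%

Closed-loop characteristic equation: s² + 4.4s + 15.37 = 0, so ω_n = 3.92 rad/s and ζ = 4.4/(2·3.92) = 0.5612.
%OS = 100·exp(−πζ/√(1−ζ²)) = 100·exp(−π·0.5612/√0.685) = 11.9%.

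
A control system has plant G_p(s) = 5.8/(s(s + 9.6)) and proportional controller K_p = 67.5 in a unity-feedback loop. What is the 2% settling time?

Closed-loop characteristic equation: s² + 9.6s + 391.5 = 0, so ω_n = 19.79 rad/s and ζ = 9.6/(2·19.79) = 0.2426.
2% settling time T_s ≈ 4/(ζω_n) = 4/4.8 = 0.833 s.

T_s ≈ 0.833 s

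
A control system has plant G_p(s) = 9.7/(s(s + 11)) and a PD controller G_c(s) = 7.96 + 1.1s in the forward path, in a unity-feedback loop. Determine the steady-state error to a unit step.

0

The open loop G_c(s)G_p(s) has a pole at the origin (type 1), so the static position error constant is infinite and e_ss = 1/(1+∞) = 0.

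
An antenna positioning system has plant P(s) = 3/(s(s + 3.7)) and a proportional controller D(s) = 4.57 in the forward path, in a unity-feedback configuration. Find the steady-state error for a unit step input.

The open loop D(s)P(s) has a pole at the origin (type 1), so the static position error constant is infinite and e_ss = 1/(1+∞) = 0.

0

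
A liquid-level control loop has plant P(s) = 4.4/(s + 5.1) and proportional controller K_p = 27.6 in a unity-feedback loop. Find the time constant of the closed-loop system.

τ = 0.0079 s

Closed-loop transfer function: T(s) = K_p·P(s)/(1 + K_p·P(s)) = 121.4/(s + 5.1 + 121.4) = 121.4/(s + 126.5).
Time constant τ = 1/126.5 = 0.0079 s.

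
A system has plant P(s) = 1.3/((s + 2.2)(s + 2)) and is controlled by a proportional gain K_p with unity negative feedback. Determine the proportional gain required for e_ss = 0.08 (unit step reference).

K_p = 38.9

The loop is type 0, so e_ss(step) = 1/(1 + K_pos) with K_pos = K_p·P(0).
P(0) = 0.2955. Require 1/(1 + K_p·0.2955) = 0.08, so 1 + 0.2955·K_p = 12.5.
K_p = (12.5 − 1)/0.2955 = 38.9.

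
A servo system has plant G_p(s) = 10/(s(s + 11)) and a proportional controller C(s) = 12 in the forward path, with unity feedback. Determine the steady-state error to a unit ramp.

0.0917

The loop has one pole at the origin (type 1). Velocity error constant K_v = lim_{s→0} s·C(s)G_p(s) = 12·10/11 = 10.91.
Steady-state error to a unit ramp: e_ss = 1/K_v = 0.0917.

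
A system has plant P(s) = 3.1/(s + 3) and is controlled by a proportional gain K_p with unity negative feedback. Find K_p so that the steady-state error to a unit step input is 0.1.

K_p = 8.71

For a type-0 loop with proportional control, e_ss = 1/(1 + K_p·P(0)).
P(0) = 1.033. Require 1/(1 + K_p·1.033) = 0.1, so 1 + 1.033·K_p = 10.
K_p = (10 − 1)/1.033 = 8.71.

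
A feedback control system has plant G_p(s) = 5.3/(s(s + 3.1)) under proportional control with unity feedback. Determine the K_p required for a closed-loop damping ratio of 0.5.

Closed-loop characteristic equation: s² + 3.1s + K_p·5.3 = 0.
So ω_n = √(5.3K_p) and 2ζω_n = 3.1, giving ζ = 3.1/(2√(5.3K_p)).
Setting ζ = 0.5: √(5.3K_p) = 3.1/(2·0.5) = 3.1, so K_p = 9.61/5.3 = 1.81.

K_p = 1.81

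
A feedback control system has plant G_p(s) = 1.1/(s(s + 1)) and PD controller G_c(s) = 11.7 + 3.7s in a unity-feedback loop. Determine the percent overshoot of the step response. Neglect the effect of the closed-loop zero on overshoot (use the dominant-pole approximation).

4.34%

Forward path: (11.7 + 3.7s)·1.1/(s(s+1)). The closed-loop characteristic equation is s² + (1 + 1.1·3.7)s + 1.1·11.7 = 0.
That is s² + 5.07s + 12.87 = 0, so ω_n = 3.587 rad/s and ζ = 5.07/(2·3.587) = 0.7066.
%OS = 100·exp(−πζ/√(1−ζ²)) = 4.34%.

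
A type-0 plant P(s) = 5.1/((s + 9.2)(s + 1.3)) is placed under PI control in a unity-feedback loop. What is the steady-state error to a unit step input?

The PI controller's integrator makes the forward path type 1, so e_ss to a step is zero.

0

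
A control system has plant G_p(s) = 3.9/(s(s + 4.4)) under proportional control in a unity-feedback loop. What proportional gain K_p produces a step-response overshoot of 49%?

K_p = 25.3

From %OS = 100·exp(−πζ/√(1−ζ²)) = 49%, ζ = −ln(0.49)/√(π²+ln²(0.49)) = 0.2214.
Characteristic equation s² + 4.4s + 3.9K_p = 0 gives ζ = 4.4/(2√(3.9K_p)).
Setting ζ = 0.2214: √(3.9K_p) = 4.4/(2·0.2214) = 9.935, so K_p = 98.71/3.9 = 25.3.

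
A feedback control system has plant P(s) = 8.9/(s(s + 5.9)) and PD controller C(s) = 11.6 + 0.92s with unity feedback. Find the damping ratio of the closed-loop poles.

Forward path: (11.6 + 0.92s)·8.9/(s(s+5.9)). The closed-loop characteristic equation is s² + (5.9 + 8.9·0.92)s + 8.9·11.6 = 0.
That is s² + 14.09s + 103.2 = 0, so ω_n = 10.16 rad/s and ζ = 14.09/(2·10.16) = 0.6933.

ζ = 0.693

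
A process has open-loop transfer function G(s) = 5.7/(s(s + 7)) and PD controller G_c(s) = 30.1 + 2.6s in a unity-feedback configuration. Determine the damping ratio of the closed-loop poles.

Forward path: (30.1 + 2.6s)·5.7/(s(s+7)). The closed-loop characteristic equation is s² + (7 + 5.7·2.6)s + 5.7·30.1 = 0.
That is s² + 21.82s + 171.6 = 0, so ω_n = 13.1 rad/s and ζ = 21.82/(2·13.1) = 0.8329.

ζ = 0.833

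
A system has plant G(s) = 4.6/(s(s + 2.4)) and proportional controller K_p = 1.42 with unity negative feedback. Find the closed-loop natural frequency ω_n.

ω_n = 2.56 rad/s

The closed-loop denominator is s(s+2.4) + 1.42·4.6 = s² + 2.4s + 6.532.
Matching s² + 2ζω_n s + ω_n²: ω_n = √6.532 = 2.556 rad/s and 2ζω_n = 2.4, so ζ = 2.4/(2·2.556) = 0.47.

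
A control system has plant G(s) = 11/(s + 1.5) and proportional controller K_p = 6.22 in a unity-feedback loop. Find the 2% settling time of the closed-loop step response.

Closed-loop transfer function: T(s) = K_p·G(s)/(1 + K_p·G(s)) = 68.42/(s + 1.5 + 68.42) = 68.42/(s + 69.92).
Time constant τ = 1/69.92 = 0.0143 s, so the 2% settling time is about 4τ = 0.0572 s.

T_s ≈ 0.0572 s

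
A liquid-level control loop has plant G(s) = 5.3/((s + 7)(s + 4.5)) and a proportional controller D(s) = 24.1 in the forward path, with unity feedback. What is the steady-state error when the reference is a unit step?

0.198

The loop is type 0. Static position error constant K_pos = D(0)·G(0) = 24.1·0.1683 = 4.055.
Steady-state error to a unit step: e_ss = 1/(1+K_pos) = 1/5.055 = 0.198.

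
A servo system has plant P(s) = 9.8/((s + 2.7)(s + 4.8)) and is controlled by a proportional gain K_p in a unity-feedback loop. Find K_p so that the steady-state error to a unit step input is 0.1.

K_p = 11.9

The loop is type 0, so e_ss(step) = 1/(1 + K_pos) with K_pos = K_p·P(0).
P(0) = 0.7562. Require 1/(1 + K_p·0.7562) = 0.1, so 1 + 0.7562·K_p = 10.
K_p = (10 − 1)/0.7562 = 11.9.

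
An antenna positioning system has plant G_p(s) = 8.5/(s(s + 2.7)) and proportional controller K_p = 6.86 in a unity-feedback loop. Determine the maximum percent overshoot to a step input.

Closed-loop characteristic equation: s² + 2.7s + 58.31 = 0, so ω_n = 7.636 rad/s and ζ = 2.7/(2·7.636) = 0.1768.
%OS = 100·exp(−πζ/√(1−ζ²)) = 100·exp(−π·0.1768/√0.9687) = 56.9%.

56.9%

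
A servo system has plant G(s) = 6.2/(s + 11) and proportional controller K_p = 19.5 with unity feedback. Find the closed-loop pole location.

s = -131.9

Closed-loop transfer function: T(s) = K_p·G(s)/(1 + K_p·G(s)) = 120.9/(s + 11 + 120.9) = 120.9/(s + 131.9).
The closed-loop pole is at s = −131.9.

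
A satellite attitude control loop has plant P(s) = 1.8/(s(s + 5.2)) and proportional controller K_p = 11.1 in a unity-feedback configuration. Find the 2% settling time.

The closed-loop denominator s² + 5.2s + 19.98 gives ω_n = √19.98 = 4.47 and ζ = 5.2/(2ω_n) = 0.5817.
2% settling time T_s ≈ 4/(ζω_n) = 4/2.6 = 1.54 s.

T_s ≈ 1.54 s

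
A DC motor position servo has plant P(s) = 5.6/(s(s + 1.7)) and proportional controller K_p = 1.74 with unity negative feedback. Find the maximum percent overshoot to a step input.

From 1 + K_pP(s) = 0: s² + 1.7s + 9.744 = 0 ⇒ ω_n = 3.122, ζ = 0.2723.
%OS = 100·exp(−πζ/√(1−ζ²)) = 100·exp(−π·0.2723/√0.9259) = 41.1%.

41.1%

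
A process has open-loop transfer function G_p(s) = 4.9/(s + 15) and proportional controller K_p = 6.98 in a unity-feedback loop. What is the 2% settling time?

T_s ≈ 0.0813 s

Closed-loop transfer function: T(s) = K_p·G_p(s)/(1 + K_p·G_p(s)) = 34.2/(s + 15 + 34.2) = 34.2/(s + 49.2).
Time constant τ = 1/49.2 = 0.02032 s, so the 2% settling time is about 4τ = 0.0813 s.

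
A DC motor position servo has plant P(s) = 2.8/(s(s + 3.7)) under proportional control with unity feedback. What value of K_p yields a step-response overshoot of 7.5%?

K_p = 3.02

From %OS = 100·exp(−πζ/√(1−ζ²)) = 7.5%, ζ = −ln(0.075)/√(π²+ln²(0.075)) = 0.6362.
Characteristic equation s² + 3.7s + 2.8K_p = 0 gives ζ = 3.7/(2√(2.8K_p)).
Setting ζ = 0.6362: √(2.8K_p) = 3.7/(2·0.6362) = 2.908, so K_p = 8.457/2.8 = 3.02.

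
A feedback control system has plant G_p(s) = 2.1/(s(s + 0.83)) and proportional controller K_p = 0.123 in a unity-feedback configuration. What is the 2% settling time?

From 1 + K_pG_p(s) = 0: s² + 0.83s + 0.2583 = 0 ⇒ ω_n = 0.5082, ζ = 0.8166.
2% settling time T_s ≈ 4/(ζω_n) = 4/0.415 = 9.64 s.

T_s ≈ 9.64 s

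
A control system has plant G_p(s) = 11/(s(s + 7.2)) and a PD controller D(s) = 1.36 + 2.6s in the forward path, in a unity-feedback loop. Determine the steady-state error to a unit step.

The open loop D(s)G_p(s) has a pole at the origin (type 1), so the static position error constant is infinite and e_ss = 1/(1+∞) = 0.

0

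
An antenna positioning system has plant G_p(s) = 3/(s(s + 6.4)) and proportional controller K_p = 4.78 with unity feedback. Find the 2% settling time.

From 1 + K_pG_p(s) = 0: s² + 6.4s + 14.34 = 0 ⇒ ω_n = 3.787, ζ = 0.845.
2% settling time T_s ≈ 4/(ζω_n) = 4/3.2 = 1.25 s.

T_s ≈ 1.25 s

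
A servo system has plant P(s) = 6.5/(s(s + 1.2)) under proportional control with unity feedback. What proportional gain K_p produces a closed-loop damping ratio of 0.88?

Closed-loop characteristic equation: s² + 1.2s + K_p·6.5 = 0.
So ω_n = √(6.5K_p) and 2ζω_n = 1.2, giving ζ = 1.2/(2√(6.5K_p)).
Setting ζ = 0.88: √(6.5K_p) = 1.2/(2·0.88) = 0.6818, so K_p = 0.4649/6.5 = 0.0715.

K_p = 0.0715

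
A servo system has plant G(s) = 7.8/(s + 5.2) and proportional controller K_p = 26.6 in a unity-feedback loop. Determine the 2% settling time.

Closed-loop transfer function: T(s) = K_p·G(s)/(1 + K_p·G(s)) = 207.5/(s + 5.2 + 207.5) = 207.5/(s + 212.7).
Time constant τ = 1/212.7 = 0.004702 s, so the 2% settling time is about 4τ = 0.0188 s.

T_s ≈ 0.0188 s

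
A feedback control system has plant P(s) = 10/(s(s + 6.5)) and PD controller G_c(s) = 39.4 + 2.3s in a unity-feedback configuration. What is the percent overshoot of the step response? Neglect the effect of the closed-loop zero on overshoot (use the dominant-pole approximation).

Forward path: (39.4 + 2.3s)·10/(s(s+6.5)). The closed-loop characteristic equation is s² + (6.5 + 10·2.3)s + 10·39.4 = 0.
That is s² + 29.5s + 394 = 0, so ω_n = 19.85 rad/s and ζ = 29.5/(2·19.85) = 0.7431.
%OS = 100·exp(−πζ/√(1−ζ²)) = 3.05%.

3.05%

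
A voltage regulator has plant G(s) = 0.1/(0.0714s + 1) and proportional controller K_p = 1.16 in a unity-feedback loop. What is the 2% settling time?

Closed loop: T(s) = K_p·G/(1+K_p·G) = 0.116/(0.0714s + 1 + 0.116), with pole at s = −(1 + 0.116)/0.0714 = −15.63.
τ = 1/15.63 = 0.06398 s, so 2% settling time ≈ 4τ = 0.256 s.

T_s ≈ 0.256 s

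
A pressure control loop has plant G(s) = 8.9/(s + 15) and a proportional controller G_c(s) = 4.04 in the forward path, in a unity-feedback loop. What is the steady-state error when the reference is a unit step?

0.294

The loop is type 0. Static position error constant K_pos = G_c(0)·G(0) = 4.04·0.5933 = 2.397.
Steady-state error to a unit step: e_ss = 1/(1+K_pos) = 1/3.397 = 0.294.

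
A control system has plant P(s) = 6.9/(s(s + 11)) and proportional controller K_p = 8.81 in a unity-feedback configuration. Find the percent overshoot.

4.39%

Closed-loop characteristic equation: s² + 11s + 60.79 = 0, so ω_n = 7.797 rad/s and ζ = 11/(2·7.797) = 0.7054.
%OS = 100·exp(−πζ/√(1−ζ²)) = 100·exp(−π·0.7054/√0.5024) = 4.39%.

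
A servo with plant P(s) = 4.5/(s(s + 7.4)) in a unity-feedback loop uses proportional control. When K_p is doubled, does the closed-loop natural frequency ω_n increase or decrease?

increase

ω_n = √(4.5·K_p), which grows with K_p.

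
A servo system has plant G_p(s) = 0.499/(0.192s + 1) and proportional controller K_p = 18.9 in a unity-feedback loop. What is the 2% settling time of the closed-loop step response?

T_s ≈ 0.0736 s

Closed loop: T(s) = K_p·G_p/(1+K_p·G_p) = 9.431/(0.192s + 1 + 9.431), with pole at s = −(1 + 9.431)/0.192 = −54.33.
τ = 1/54.33 = 0.01841 s, so 2% settling time ≈ 4τ = 0.0736 s.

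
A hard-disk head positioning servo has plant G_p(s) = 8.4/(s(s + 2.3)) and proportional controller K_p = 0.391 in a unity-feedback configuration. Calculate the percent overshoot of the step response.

Closed-loop characteristic equation: s² + 2.3s + 3.284 = 0, so ω_n = 1.812 rad/s and ζ = 2.3/(2·1.812) = 0.6346.
%OS = 100·exp(−πζ/√(1−ζ²)) = 100·exp(−π·0.6346/√0.5973) = 7.58%.

7.58%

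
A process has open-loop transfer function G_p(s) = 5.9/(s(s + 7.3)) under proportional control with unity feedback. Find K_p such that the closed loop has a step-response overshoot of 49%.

From %OS = 100·exp(−πζ/√(1−ζ²)) = 49%, ζ = −ln(0.49)/√(π²+ln²(0.49)) = 0.2214.
Characteristic equation s² + 7.3s + 5.9K_p = 0 gives ζ = 7.3/(2√(5.9K_p)).
Setting ζ = 0.2214: √(5.9K_p) = 7.3/(2·0.2214) = 16.48, so K_p = 271.7/5.9 = 46.1.

K_p = 46.1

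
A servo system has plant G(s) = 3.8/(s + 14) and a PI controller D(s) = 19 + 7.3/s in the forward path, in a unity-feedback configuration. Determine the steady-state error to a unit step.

The open loop D(s)G(s) has a pole at the origin (type 1), so the static position error constant is infinite and e_ss = 1/(1+∞) = 0.

0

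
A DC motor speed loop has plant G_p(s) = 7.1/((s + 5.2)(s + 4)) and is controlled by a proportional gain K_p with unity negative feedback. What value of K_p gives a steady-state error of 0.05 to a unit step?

Steady-state error for a unit step on this type-0 loop is 1/(1 + K_p·G_p(0)).
G_p(0) = 0.3413. Require 1/(1 + K_p·0.3413) = 0.05, so 1 + 0.3413·K_p = 20.
K_p = (20 − 1)/0.3413 = 55.7.

K_p = 55.7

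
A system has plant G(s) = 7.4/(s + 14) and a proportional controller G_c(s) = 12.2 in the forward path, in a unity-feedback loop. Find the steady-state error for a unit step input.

0.134

The loop is type 0. Static position error constant K_pos = G_c(0)·G(0) = 12.2·0.5286 = 6.449.
Steady-state error to a unit step: e_ss = 1/(1+K_pos) = 1/7.449 = 0.134.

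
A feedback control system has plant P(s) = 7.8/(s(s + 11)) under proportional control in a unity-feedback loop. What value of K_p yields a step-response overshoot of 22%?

From %OS = 100·exp(−πζ/√(1−ζ²)) = 22%, ζ = −ln(0.22)/√(π²+ln²(0.22)) = 0.4342.
Characteristic equation s² + 11s + 7.8K_p = 0 gives ζ = 11/(2√(7.8K_p)).
Setting ζ = 0.4342: √(7.8K_p) = 11/(2·0.4342) = 12.67, so K_p = 160.5/7.8 = 20.6.

K_p = 20.6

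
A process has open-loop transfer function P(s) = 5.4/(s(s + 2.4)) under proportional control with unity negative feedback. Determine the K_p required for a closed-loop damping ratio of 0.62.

Closed-loop characteristic equation: s² + 2.4s + K_p·5.4 = 0.
So ω_n = √(5.4K_p) and 2ζω_n = 2.4, giving ζ = 2.4/(2√(5.4K_p)).
Setting ζ = 0.62: √(5.4K_p) = 2.4/(2·0.62) = 1.935, so K_p = 3.746/5.4 = 0.694.

K_p = 0.694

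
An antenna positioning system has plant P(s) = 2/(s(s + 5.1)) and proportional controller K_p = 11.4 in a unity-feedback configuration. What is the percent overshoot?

13.7%

From 1 + K_pP(s) = 0: s² + 5.1s + 22.8 = 0 ⇒ ω_n = 4.775, ζ = 0.534.
%OS = 100·exp(−πζ/√(1−ζ²)) = 100·exp(−π·0.534/√0.7148) = 13.7%.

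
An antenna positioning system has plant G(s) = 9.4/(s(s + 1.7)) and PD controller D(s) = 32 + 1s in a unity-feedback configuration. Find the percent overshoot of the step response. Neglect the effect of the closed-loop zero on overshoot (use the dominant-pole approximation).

34.6%

Forward path: (32 + 1s)·9.4/(s(s+1.7)). The closed-loop characteristic equation is s² + (1.7 + 9.4·1)s + 9.4·32 = 0.
That is s² + 11.1s + 300.8 = 0, so ω_n = 17.34 rad/s and ζ = 11.1/(2·17.34) = 0.32.
%OS = 100·exp(−πζ/√(1−ζ²)) = 34.6%.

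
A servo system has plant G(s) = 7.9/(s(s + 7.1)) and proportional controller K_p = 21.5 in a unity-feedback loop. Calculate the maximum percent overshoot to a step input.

41.1%

From 1 + K_pG(s) = 0: s² + 7.1s + 169.8 = 0 ⇒ ω_n = 13.03, ζ = 0.2724.
%OS = 100·exp(−πζ/√(1−ζ²)) = 100·exp(−π·0.2724/√0.9258) = 41.1%.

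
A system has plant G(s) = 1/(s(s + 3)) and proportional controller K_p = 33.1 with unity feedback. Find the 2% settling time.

Closed-loop characteristic equation: s² + 3s + 33.1 = 0, so ω_n = 5.753 rad/s and ζ = 3/(2·5.753) = 0.2607.
2% settling time T_s ≈ 4/(ζω_n) = 4/1.5 = 2.67 s.

T_s ≈ 2.67 s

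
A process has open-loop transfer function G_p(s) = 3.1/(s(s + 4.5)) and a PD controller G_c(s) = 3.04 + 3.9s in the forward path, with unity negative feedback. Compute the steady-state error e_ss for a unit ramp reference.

The loop has one pole at the origin (type 1). Velocity error constant K_v = lim_{s→0} s·G_c(s)G_p(s) = 3.04·3.1/4.5 = 2.094.
Steady-state error to a unit ramp: e_ss = 1/K_v = 0.478.

0.478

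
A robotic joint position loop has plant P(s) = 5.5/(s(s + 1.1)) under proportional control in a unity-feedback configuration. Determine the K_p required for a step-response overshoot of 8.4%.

From %OS = 100·exp(−πζ/√(1−ζ²)) = 8.4%, ζ = −ln(0.084)/√(π²+ln²(0.084)) = 0.6191.
Characteristic equation s² + 1.1s + 5.5K_p = 0 gives ζ = 1.1/(2√(5.5K_p)).
Setting ζ = 0.6191: √(5.5K_p) = 1.1/(2·0.6191) = 0.8883, so K_p = 0.7891/5.5 = 0.143.

K_p = 0.143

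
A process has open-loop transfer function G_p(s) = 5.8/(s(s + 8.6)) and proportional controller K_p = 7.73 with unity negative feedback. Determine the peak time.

T_p = 0.612 s

Closed-loop characteristic equation: s² + 8.6s + 44.83 = 0, so ω_n = 6.696 rad/s and ζ = 8.6/(2·6.696) = 0.6422.
Damped frequency ω_d = ω_n√(1−ζ²) = 5.133 rad/s, so peak time T_p = π/ω_d = 0.612 s.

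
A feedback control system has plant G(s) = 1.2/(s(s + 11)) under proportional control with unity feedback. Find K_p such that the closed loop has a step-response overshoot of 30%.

K_p = 197

From %OS = 100·exp(−πζ/√(1−ζ²)) = 30%, ζ = −ln(0.3)/√(π²+ln²(0.3)) = 0.3579.
Characteristic equation s² + 11s + 1.2K_p = 0 gives ζ = 11/(2√(1.2K_p)).
Setting ζ = 0.3579: √(1.2K_p) = 11/(2·0.3579) = 15.37, so K_p = 236.2/1.2 = 197.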